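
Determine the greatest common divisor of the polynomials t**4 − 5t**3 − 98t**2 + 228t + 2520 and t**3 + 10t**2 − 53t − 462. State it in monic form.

t**2 − t − 42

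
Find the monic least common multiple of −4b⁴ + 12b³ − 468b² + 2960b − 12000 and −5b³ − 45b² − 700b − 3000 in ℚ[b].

b⁵ + 2b⁴ + 102b³ − 155b² − 700b + 15000

Apply the Euclidean algorithm:
  −4b⁴ + 12b³ − 468b² + 2960b − 12000 = ((4/5)b − 48/5)(−5b³ − 45b² − 700b − 3000) + (−340b² − 1360b − 40800)
  −5b³ − 45b² − 700b − 3000 = ((1/68)b + 5/68)(−340b² − 1360b − 40800) + (0)
Last nonzero remainder: −340b² − 1360b − 40800. Dividing through by −340 gives the monic gcd b² + 4b + 120.
Then lcm(f, g) = f·g / gcd(f, g); expanding and making the result monic gives the answer.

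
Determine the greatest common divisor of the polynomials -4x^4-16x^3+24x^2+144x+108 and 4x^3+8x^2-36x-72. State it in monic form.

Euclidean algorithm in ℚ[x]:
  -4x^4-16x^3+24x^2+144x+108 = (-x-2)(4x^3+8x^2-36x-72) + (4x^2-36)
  4x^3+8x^2-36x-72 = (x+2)(4x^2-36) + (0)
Last nonzero remainder: 4x^2-36. Dividing through by 4 gives the monic gcd x^2-9.

x^2-9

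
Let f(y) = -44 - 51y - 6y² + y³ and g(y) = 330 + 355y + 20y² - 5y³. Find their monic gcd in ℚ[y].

-11 - 10y + y²

Apply the Euclidean algorithm:
  y³ - 6y² - 51y - 44 = (-1/5)(-5y³ + 20y² + 355y + 330) + (-2y² + 20y + 22)
  -5y³ + 20y² + 355y + 330 = ((5/2)y + 15)(-2y² + 20y + 22) + (0)
Last nonzero remainder: -2y² + 20y + 22. Dividing through by -2 gives the monic gcd y² - 10y - 11.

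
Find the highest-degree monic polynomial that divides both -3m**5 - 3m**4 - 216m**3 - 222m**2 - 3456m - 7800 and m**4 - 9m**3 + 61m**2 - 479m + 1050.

m**2 + m + 50

Apply the Euclidean algorithm:
  -3m**5 - 3m**4 - 216m**3 - 222m**2 - 3456m - 7800 = (-3m - 30)(m**4 - 9m**3 + 61m**2 - 479m + 1050) + (-303m**3 + 171m**2 - 14676m + 23700)
  m**4 - 9m**3 + 61m**2 - 479m + 1050 = (-(1/303)m + 284/10201)(-303m**3 + 171m**2 - 14676m + 23700) + ((79605/10201)m**2 + (79605/10201)m + 3980250/10201)
  -303m**3 + 171m**2 - 14676m + 23700 = (-(1030301/26535)m + 1611758/26535)((79605/10201)m**2 + (79605/10201)m + 3980250/10201) + (0)
Last nonzero remainder: (79605/10201)m**2 + (79605/10201)m + 3980250/10201. Dividing through by 79605/10201 gives the monic gcd m**2 + m + 50.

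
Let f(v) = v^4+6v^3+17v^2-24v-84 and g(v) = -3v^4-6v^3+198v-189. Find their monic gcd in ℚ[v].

v^2+6v+21

Euclidean algorithm in ℚ[v]:
  v^4+6v^3+17v^2-24v-84 = (-1/3)(-3v^4-6v^3+198v-189) + (4v^3+17v^2+42v-147)
  -3v^4-6v^3+198v-189 = (-(3/4)v+27/16)(4v^3+17v^2+42v-147) + ((45/16)v^2+(135/8)v+945/16)
  4v^3+17v^2+42v-147 = ((64/45)v-112/45)((45/16)v^2+(135/8)v+945/16) + (0)
Last nonzero remainder: (45/16)v^2+(135/8)v+945/16. Dividing through by 45/16 gives the monic gcd v^2+6v+21.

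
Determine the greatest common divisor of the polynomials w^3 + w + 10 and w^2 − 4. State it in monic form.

w + 2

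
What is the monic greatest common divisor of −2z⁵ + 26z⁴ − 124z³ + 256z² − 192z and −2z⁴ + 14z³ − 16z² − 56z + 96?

z³ − 9z² + 26z − 24

Euclidean algorithm in ℚ[z]:
  −2z⁵ + 26z⁴ − 124z³ + 256z² − 192z = (z − 6)(−2z⁴ + 14z³ − 16z² − 56z + 96) + (−24z³ + 216z² − 624z + 576)
  −2z⁴ + 14z³ − 16z² − 56z + 96 = ((1/12)z + 1/6)(−24z³ + 216z² − 624z + 576) + (0)
Last nonzero remainder: −24z³ + 216z² − 624z + 576. Dividing through by −24 gives the monic gcd z³ − 9z² + 26z − 24.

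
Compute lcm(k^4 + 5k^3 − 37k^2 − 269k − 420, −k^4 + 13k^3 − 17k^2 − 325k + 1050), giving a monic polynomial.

Apply the Euclidean algorithm:
  k^4 + 5k^3 − 37k^2 − 269k − 420 = (−1)(−k^4 + 13k^3 − 17k^2 − 325k + 1050) + (18k^3 − 54k^2 − 594k + 630)
  −k^4 + 13k^3 − 17k^2 − 325k + 1050 = (−(1/18)k + 5/9)(18k^3 − 54k^2 − 594k + 630) + (−20k^2 + 40k + 700)
  18k^3 − 54k^2 − 594k + 630 = (−(9/10)k + 9/10)(−20k^2 + 40k + 700) + (0)
Last nonzero remainder: −20k^2 + 40k + 700. Dividing through by −20 gives the monic gcd k^2 − 2k − 35.
Then lcm(f, g) = f·g / gcd(f, g); expanding and making the result monic gives the answer.

k^6 − 6k^5 − 62k^4 + 288k^3 + 1429k^2 − 3450k − 12600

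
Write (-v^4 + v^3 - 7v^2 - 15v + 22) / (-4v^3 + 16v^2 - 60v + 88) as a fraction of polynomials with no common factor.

(v^2 + v - 2)/(4v - 8)

Apply the Euclidean algorithm:
  -v^4 + v^3 - 7v^2 - 15v + 22 = ((1/4)v + 3/4)(-4v^3 + 16v^2 - 60v + 88) + (-4v^2 + 8v - 44)
  -4v^3 + 16v^2 - 60v + 88 = (v - 2)(-4v^2 + 8v - 44) + (0)
Last nonzero remainder: -4v^2 + 8v - 44. Dividing through by -4 gives the monic gcd v^2 - 2v + 11.
Cancel v^2 - 2v + 11 from numerator and denominator to get the reduced form.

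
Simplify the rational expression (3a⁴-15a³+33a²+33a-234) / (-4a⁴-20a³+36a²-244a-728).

(-3a+9)/(4a+28)

By polynomial division,
  3a⁴-15a³+33a²+33a-234 = (-3/4)(-4a⁴-20a³+36a²-244a-728) + (-30a³+60a²-150a-780)
  -4a⁴-20a³+36a²-244a-728 = ((2/15)a+14/15)(-30a³+60a²-150a-780) + (0)
Last nonzero remainder: -30a³+60a²-150a-780. Dividing through by -30 gives the monic gcd a³-2a²+5a+26.
Cancel a³-2a²+5a+26 from numerator and denominator to get the reduced form.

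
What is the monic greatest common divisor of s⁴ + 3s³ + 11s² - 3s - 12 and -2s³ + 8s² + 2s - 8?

Apply the Euclidean algorithm:
  s⁴ + 3s³ + 11s² - 3s - 12 = (-(1/2)s - 7/2)(-2s³ + 8s² + 2s - 8) + (40s² - 40)
  -2s³ + 8s² + 2s - 8 = (-(1/20)s + 1/5)(40s² - 40) + (0)
Last nonzero remainder: 40s² - 40. Dividing through by 40 gives the monic gcd s² - 1.

s² - 1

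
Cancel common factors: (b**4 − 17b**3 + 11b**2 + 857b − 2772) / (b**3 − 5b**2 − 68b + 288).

By polynomial division,
  b**4 − 17b**3 + 11b**2 + 857b − 2772 = (b − 12)(b**3 − 5b**2 − 68b + 288) + (19b**2 − 247b + 684)
  b**3 − 5b**2 − 68b + 288 = ((1/19)b + 8/19)(19b**2 − 247b + 684) + (0)
Last nonzero remainder: 19b**2 − 247b + 684. Dividing through by 19 gives the monic gcd b**2 − 13b + 36.
Cancel b**2 − 13b + 36 from numerator and denominator to get the reduced form.

(b**2 − 4b − 77)/(b + 8)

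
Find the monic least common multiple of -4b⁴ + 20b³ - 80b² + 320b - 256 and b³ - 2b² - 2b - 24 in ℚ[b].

b⁶ - 3b⁵ + 16b⁴ - 70b³ + 24b² - 352b + 384

By polynomial division,
  -4b⁴ + 20b³ - 80b² + 320b - 256 = (-4b + 12)(b³ - 2b² - 2b - 24) + (-64b² + 248b + 32)
  b³ - 2b² - 2b - 24 = (-(1/64)b - 15/512)(-64b² + 248b + 32) + ((369/64)b - 369/16)
  -64b² + 248b + 32 = (-(4096/369)b - 512/369)((369/64)b - 369/16) + (0)
Last nonzero remainder: (369/64)b - 369/16. Dividing through by 369/64 gives the monic gcd b - 4.
Then lcm(f, g) = f·g / gcd(f, g); expanding and making the result monic gives the answer.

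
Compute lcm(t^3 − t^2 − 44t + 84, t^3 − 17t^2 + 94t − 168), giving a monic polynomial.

t^5 − 12t^4 − 5t^3 + 540t^2 − 2156t + 2352

By polynomial division,
  t^3 − t^2 − 44t + 84 = (t^3 − 17t^2 + 94t − 168) + (16t^2 − 138t + 252)
  t^3 − 17t^2 + 94t − 168 = ((1/16)t − 67/128)(16t^2 − 138t + 252) + ((385/64)t − 1155/32)
  16t^2 − 138t + 252 = ((1024/385)t − 384/55)((385/64)t − 1155/32) + (0)
Last nonzero remainder: (385/64)t − 1155/32. Dividing through by 385/64 gives the monic gcd t − 6.
Then lcm(f, g) = f·g / gcd(f, g); expanding and making the result monic gives the answer.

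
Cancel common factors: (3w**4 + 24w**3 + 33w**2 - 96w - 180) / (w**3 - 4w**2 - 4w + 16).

Apply the Euclidean algorithm:
  3w**4 + 24w**3 + 33w**2 - 96w - 180 = (3w + 36)(w**3 - 4w**2 - 4w + 16) + (189w**2 - 756)
  w**3 - 4w**2 - 4w + 16 = ((1/189)w - 4/189)(189w**2 - 756) + (0)
Last nonzero remainder: 189w**2 - 756. Dividing through by 189 gives the monic gcd w**2 - 4.
Cancel w**2 - 4 from numerator and denominator to get the reduced form.

(3w**2 + 24w + 45)/(w - 4)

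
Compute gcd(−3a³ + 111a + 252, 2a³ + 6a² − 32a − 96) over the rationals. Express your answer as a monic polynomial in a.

a² + 7a + 12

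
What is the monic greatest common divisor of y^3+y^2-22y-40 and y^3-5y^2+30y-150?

Repeated division with remainder:
  y^3+y^2-22y-40 = (y^3-5y^2+30y-150) + (6y^2-52y+110)
  y^3-5y^2+30y-150 = ((1/6)y+11/18)(6y^2-52y+110) + ((391/9)y-1955/9)
  6y^2-52y+110 = ((54/391)y-198/391)((391/9)y-1955/9) + (0)
Last nonzero remainder: (391/9)y-1955/9. Dividing through by 391/9 gives the monic gcd y-5.

y-5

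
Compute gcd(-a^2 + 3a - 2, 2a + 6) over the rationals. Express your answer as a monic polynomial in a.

Euclidean algorithm in ℚ[a]:
  -a^2 + 3a - 2 = (-(1/2)a + 3)(2a + 6) + (-20)
  2a + 6 = (-(1/10)a - 3/10)(-20) + (0)
The last nonzero remainder is the constant -20, so the polynomials are coprime and gcd = 1.

1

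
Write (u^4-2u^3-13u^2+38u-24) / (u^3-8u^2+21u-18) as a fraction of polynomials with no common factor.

Apply the Euclidean algorithm:
  u^4-2u^3-13u^2+38u-24 = (u+6)(u^3-8u^2+21u-18) + (14u^2-70u+84)
  u^3-8u^2+21u-18 = ((1/14)u-3/14)(14u^2-70u+84) + (0)
Last nonzero remainder: 14u^2-70u+84. Dividing through by 14 gives the monic gcd u^2-5u+6.
Cancel u^2-5u+6 from numerator and denominator to get the reduced form.

(u^2+3u-4)/(u-3)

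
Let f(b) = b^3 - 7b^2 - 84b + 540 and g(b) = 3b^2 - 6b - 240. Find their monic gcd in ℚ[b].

Euclidean algorithm in ℚ[b]:
  b^3 - 7b^2 - 84b + 540 = ((1/3)b - 5/3)(3b^2 - 6b - 240) + (-14b + 140)
  3b^2 - 6b - 240 = (-(3/14)b - 12/7)(-14b + 140) + (0)
Last nonzero remainder: -14b + 140. Dividing through by -14 gives the monic gcd b - 10.

b - 10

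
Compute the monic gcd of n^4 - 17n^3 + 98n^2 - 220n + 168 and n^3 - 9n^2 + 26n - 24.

n - 2

Euclidean algorithm in ℚ[n]:
  n^4 - 17n^3 + 98n^2 - 220n + 168 = (n - 8)(n^3 - 9n^2 + 26n - 24) + (12n - 24)
  n^3 - 9n^2 + 26n - 24 = ((1/12)n^2 - (7/12)n + 1)(12n - 24) + (0)
Last nonzero remainder: 12n - 24. Dividing through by 12 gives the monic gcd n - 2.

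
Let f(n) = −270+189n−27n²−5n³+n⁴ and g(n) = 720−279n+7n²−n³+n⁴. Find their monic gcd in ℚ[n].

15−8n+n²

Apply the Euclidean algorithm:
  n⁴−5n³−27n²+189n−270 = (n⁴−n³+7n²−279n+720) + (−4n³−34n²+468n−990)
  n⁴−n³+7n²−279n+720 = (−(1/4)n+19/8)(−4n³−34n²+468n−990) + ((819/4)n²−1638n+12285/4)
  −4n³−34n²+468n−990 = (−(16/819)n−88/273)((819/4)n²−1638n+12285/4) + (0)
Last nonzero remainder: (819/4)n²−1638n+12285/4. Dividing through by 819/4 gives the monic gcd n²−8n+15.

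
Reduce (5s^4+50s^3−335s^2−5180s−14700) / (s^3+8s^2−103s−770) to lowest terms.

(5s^2+65s+210)/(s+11)

By polynomial division,
  5s^4+50s^3−335s^2−5180s−14700 = (5s+10)(s^3+8s^2−103s−770) + (100s^2−300s−7000)
  s^3+8s^2−103s−770 = ((1/100)s+11/100)(100s^2−300s−7000) + (0)
Last nonzero remainder: 100s^2−300s−7000. Dividing through by 100 gives the monic gcd s^2−3s−70.
Cancel s^2−3s−70 from numerator and denominator to get the reduced form.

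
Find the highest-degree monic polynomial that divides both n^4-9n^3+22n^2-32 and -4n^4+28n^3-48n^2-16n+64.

Apply the Euclidean algorithm:
  n^4-9n^3+22n^2-32 = (-1/4)(-4n^4+28n^3-48n^2-16n+64) + (-2n^3+10n^2-4n-16)
  -4n^4+28n^3-48n^2-16n+64 = (2n-4)(-2n^3+10n^2-4n-16) + (0)
Last nonzero remainder: -2n^3+10n^2-4n-16. Dividing through by -2 gives the monic gcd n^3-5n^2+2n+8.

n^3-5n^2+2n+8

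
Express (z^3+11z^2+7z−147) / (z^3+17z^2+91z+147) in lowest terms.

(z−3)/(z+3)

Euclidean algorithm in ℚ[z]:
  z^3+11z^2+7z−147 = (z^3+17z^2+91z+147) + (−6z^2−84z−294)
  z^3+17z^2+91z+147 = (−(1/6)z−1/2)(−6z^2−84z−294) + (0)
Last nonzero remainder: −6z^2−84z−294. Dividing through by −6 gives the monic gcd z^2+14z+49.
Cancel z^2+14z+49 from numerator and denominator to get the reduced form.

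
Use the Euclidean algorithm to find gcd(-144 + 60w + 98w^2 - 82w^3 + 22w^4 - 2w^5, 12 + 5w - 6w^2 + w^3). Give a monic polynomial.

Euclidean algorithm in ℚ[w]:
  -2w^5 + 22w^4 - 82w^3 + 98w^2 + 60w - 144 = (-2w^2 + 10w - 12)(w^3 - 6w^2 + 5w + 12) + (0)
The last nonzero remainder w^3 - 6w^2 + 5w + 12 is already monic.

12 + 5w - 6w^2 + w^3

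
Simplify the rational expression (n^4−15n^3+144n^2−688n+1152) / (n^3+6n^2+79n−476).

By polynomial division,
  n^4−15n^3+144n^2−688n+1152 = (n−21)(n^3+6n^2+79n−476) + (191n^2+1447n−8844)
  n^3+6n^2+79n−476 = ((1/191)n−301/36481)(191n^2+1447n−8844) + ((5006750/36481)n−20027000/36481)
  191n^2+1447n−8844 = ((6967871/5006750)n+80659491/5006750)((5006750/36481)n−20027000/36481) + (0)
Last nonzero remainder: (5006750/36481)n−20027000/36481. Dividing through by 5006750/36481 gives the monic gcd n−4.
Cancel n−4 from numerator and denominator to get the reduced form.

(n^3−11n^2+100n−288)/(n^2+10n+119)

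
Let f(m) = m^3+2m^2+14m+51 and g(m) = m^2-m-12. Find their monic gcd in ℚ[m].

m+3

Euclidean algorithm in ℚ[m]:
  m^3+2m^2+14m+51 = (m+3)(m^2-m-12) + (29m+87)
  m^2-m-12 = ((1/29)m-4/29)(29m+87) + (0)
Last nonzero remainder: 29m+87. Dividing through by 29 gives the monic gcd m+3.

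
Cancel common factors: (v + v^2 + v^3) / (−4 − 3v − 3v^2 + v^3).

Repeated division with remainder:
  v^3 + v^2 + v = (v^3 − 3v^2 − 3v − 4) + (4v^2 + 4v + 4)
  v^3 − 3v^2 − 3v − 4 = ((1/4)v − 1)(4v^2 + 4v + 4) + (0)
Last nonzero remainder: 4v^2 + 4v + 4. Dividing through by 4 gives the monic gcd v^2 + v + 1.
Cancel v^2 + v + 1 from numerator and denominator to get the reduced form.

(v)/(−4 + v)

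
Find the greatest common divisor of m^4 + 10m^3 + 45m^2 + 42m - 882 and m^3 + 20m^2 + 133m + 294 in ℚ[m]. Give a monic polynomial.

m + 7

Euclidean algorithm in ℚ[m]:
  m^4 + 10m^3 + 45m^2 + 42m - 882 = (m - 10)(m^3 + 20m^2 + 133m + 294) + (112m^2 + 1078m + 2058)
  m^3 + 20m^2 + 133m + 294 = ((1/112)m + 83/896)(112m^2 + 1078m + 2058) + ((945/64)m + 6615/64)
  112m^2 + 1078m + 2058 = ((1024/135)m + 896/45)((945/64)m + 6615/64) + (0)
Last nonzero remainder: (945/64)m + 6615/64. Dividing through by 945/64 gives the monic gcd m + 7.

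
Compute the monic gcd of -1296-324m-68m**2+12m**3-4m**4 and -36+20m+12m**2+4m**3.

Apply the Euclidean algorithm:
  -4m**4+12m**3-68m**2-324m-1296 = (-m+6)(4m**3+12m**2+20m-36) + (-120m**2-480m-1080)
  4m**3+12m**2+20m-36 = (-(1/30)m+1/30)(-120m**2-480m-1080) + (0)
Last nonzero remainder: -120m**2-480m-1080. Dividing through by -120 gives the monic gcd m**2+4m+9.

9+4m+m**2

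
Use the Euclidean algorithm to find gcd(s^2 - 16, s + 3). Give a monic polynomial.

1

By polynomial division,
  s^2 - 16 = (s - 3)(s + 3) + (-7)
  s + 3 = (-(1/7)s - 3/7)(-7) + (0)
The last nonzero remainder is the constant -7, so the polynomials are coprime and gcd = 1.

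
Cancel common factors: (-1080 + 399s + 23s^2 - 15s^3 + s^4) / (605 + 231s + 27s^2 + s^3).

(-216 + 123s - 20s^2 + s^3)/(121 + 22s + s^2)

Euclidean algorithm in ℚ[s]:
  s^4 - 15s^3 + 23s^2 + 399s - 1080 = (s - 42)(s^3 + 27s^2 + 231s + 605) + (926s^2 + 9496s + 24330)
  s^3 + 27s^2 + 231s + 605 = ((1/926)s + 7753/428738)(926s^2 + 9496s + 24330) + ((7075600/214369)s + 35378000/214369)
  926s^2 + 9496s + 24330 = ((99252847/3537800)s + 521559777/3537800)((7075600/214369)s + 35378000/214369) + (0)
Last nonzero remainder: (7075600/214369)s + 35378000/214369. Dividing through by 7075600/214369 gives the monic gcd s + 5.
Cancel s + 5 from numerator and denominator to get the reduced form.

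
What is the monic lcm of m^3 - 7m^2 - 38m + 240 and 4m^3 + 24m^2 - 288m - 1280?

Repeated division with remainder:
  m^3 - 7m^2 - 38m + 240 = (1/4)(4m^3 + 24m^2 - 288m - 1280) + (-13m^2 + 34m + 560)
  4m^3 + 24m^2 - 288m - 1280 = (-(4/13)m - 448/169)(-13m^2 + 34m + 560) + (-(4320/169)m + 34560/169)
  -13m^2 + 34m + 560 = ((2197/4320)m + 1183/432)(-(4320/169)m + 34560/169) + (0)
Last nonzero remainder: -(4320/169)m + 34560/169. Dividing through by -4320/169 gives the monic gcd m - 8.
Then lcm(f, g) = f·g / gcd(f, g); expanding and making the result monic gives the answer.

m^5 + 7m^4 - 96m^3 - 572m^2 + 1840m + 9600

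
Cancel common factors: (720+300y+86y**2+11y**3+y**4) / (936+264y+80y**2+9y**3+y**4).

Apply the Euclidean algorithm:
  y**4+11y**3+86y**2+300y+720 = (y**4+9y**3+80y**2+264y+936) + (2y**3+6y**2+36y-216)
  y**4+9y**3+80y**2+264y+936 = ((1/2)y+3)(2y**3+6y**2+36y-216) + (44y**2+264y+1584)
  2y**3+6y**2+36y-216 = ((1/22)y-3/22)(44y**2+264y+1584) + (0)
Last nonzero remainder: 44y**2+264y+1584. Dividing through by 44 gives the monic gcd y**2+6y+36.
Cancel y**2+6y+36 from numerator and denominator to get the reduced form.

(20+5y+y**2)/(26+3y+y**2)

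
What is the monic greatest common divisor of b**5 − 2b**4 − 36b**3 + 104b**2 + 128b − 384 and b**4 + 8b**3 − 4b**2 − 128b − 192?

b**3 + 4b**2 − 20b − 48

Repeated division with remainder:
  b**5 − 2b**4 − 36b**3 + 104b**2 + 128b − 384 = (b − 10)(b**4 + 8b**3 − 4b**2 − 128b − 192) + (48b**3 + 192b**2 − 960b − 2304)
  b**4 + 8b**3 − 4b**2 − 128b − 192 = ((1/48)b + 1/12)(48b**3 + 192b**2 − 960b − 2304) + (0)
Last nonzero remainder: 48b**3 + 192b**2 − 960b − 2304. Dividing through by 48 gives the monic gcd b**3 + 4b**2 − 20b − 48.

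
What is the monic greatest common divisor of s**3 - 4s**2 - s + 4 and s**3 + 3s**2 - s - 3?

Repeated division with remainder:
  s**3 - 4s**2 - s + 4 = (s**3 + 3s**2 - s - 3) + (-7s**2 + 7)
  s**3 + 3s**2 - s - 3 = (-(1/7)s - 3/7)(-7s**2 + 7) + (0)
Last nonzero remainder: -7s**2 + 7. Dividing through by -7 gives the monic gcd s**2 - 1.

s**2 - 1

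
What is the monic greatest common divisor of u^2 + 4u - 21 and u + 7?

u + 7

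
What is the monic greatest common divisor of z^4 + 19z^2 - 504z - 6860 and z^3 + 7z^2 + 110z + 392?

z^2 + 3z + 98

Repeated division with remainder:
  z^4 + 19z^2 - 504z - 6860 = (z - 7)(z^3 + 7z^2 + 110z + 392) + (-42z^2 - 126z - 4116)
  z^3 + 7z^2 + 110z + 392 = (-(1/42)z - 2/21)(-42z^2 - 126z - 4116) + (0)
Last nonzero remainder: -42z^2 - 126z - 4116. Dividing through by -42 gives the monic gcd z^2 + 3z + 98.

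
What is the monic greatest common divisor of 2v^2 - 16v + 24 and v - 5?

1

Euclidean algorithm in ℚ[v]:
  2v^2 - 16v + 24 = (2v - 6)(v - 5) + (-6)
  v - 5 = (-(1/6)v + 5/6)(-6) + (0)
The last nonzero remainder is the constant -6, so the polynomials are coprime and gcd = 1.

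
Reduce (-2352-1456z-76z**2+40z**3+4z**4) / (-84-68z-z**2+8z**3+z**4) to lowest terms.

Repeated division with remainder:
  4z**4+40z**3-76z**2-1456z-2352 = (4)(z**4+8z**3-z**2-68z-84) + (8z**3-72z**2-1184z-2016)
  z**4+8z**3-z**2-68z-84 = ((1/8)z+17/8)(8z**3-72z**2-1184z-2016) + (300z**2+2700z+4200)
  8z**3-72z**2-1184z-2016 = ((2/75)z-12/25)(300z**2+2700z+4200) + (0)
Last nonzero remainder: 300z**2+2700z+4200. Dividing through by 300 gives the monic gcd z**2+9z+14.
Cancel z**2+9z+14 from numerator and denominator to get the reduced form.

(-168+4z+4z**2)/(-6-z+z**2)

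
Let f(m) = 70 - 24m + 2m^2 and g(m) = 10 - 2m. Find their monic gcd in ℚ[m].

-5 + m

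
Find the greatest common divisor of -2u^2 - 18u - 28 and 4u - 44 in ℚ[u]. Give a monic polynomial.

1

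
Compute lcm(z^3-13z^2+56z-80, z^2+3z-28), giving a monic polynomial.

Repeated division with remainder:
  z^3-13z^2+56z-80 = (z-16)(z^2+3z-28) + (132z-528)
  z^2+3z-28 = ((1/132)z+7/132)(132z-528) + (0)
Last nonzero remainder: 132z-528. Dividing through by 132 gives the monic gcd z-4.
Then lcm(f, g) = f·g / gcd(f, g); expanding and making the result monic gives the answer.

z^4-6z^3-35z^2+312z-560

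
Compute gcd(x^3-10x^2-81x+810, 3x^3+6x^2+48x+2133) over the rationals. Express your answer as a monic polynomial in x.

x+9

Apply the Euclidean algorithm:
  x^3-10x^2-81x+810 = (1/3)(3x^3+6x^2+48x+2133) + (-12x^2-97x+99)
  3x^3+6x^2+48x+2133 = (-(1/4)x+73/48)(-12x^2-97x+99) + ((10573/48)x+31719/16)
  -12x^2-97x+99 = (-(576/10573)x+528/10573)((10573/48)x+31719/16) + (0)
Last nonzero remainder: (10573/48)x+31719/16. Dividing through by 10573/48 gives the monic gcd x+9.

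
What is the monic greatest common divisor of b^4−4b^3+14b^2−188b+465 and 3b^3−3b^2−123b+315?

b^2−8b+15

Apply the Euclidean algorithm:
  b^4−4b^3+14b^2−188b+465 = ((1/3)b−1)(3b^3−3b^2−123b+315) + (52b^2−416b+780)
  3b^3−3b^2−123b+315 = ((3/52)b+21/52)(52b^2−416b+780) + (0)
Last nonzero remainder: 52b^2−416b+780. Dividing through by 52 gives the monic gcd b^2−8b+15.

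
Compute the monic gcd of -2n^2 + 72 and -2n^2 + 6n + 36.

n - 6

By polynomial division,
  -2n^2 + 72 = (-2n^2 + 6n + 36) + (-6n + 36)
  -2n^2 + 6n + 36 = ((1/3)n + 1)(-6n + 36) + (0)
Last nonzero remainder: -6n + 36. Dividing through by -6 gives the monic gcd n - 6.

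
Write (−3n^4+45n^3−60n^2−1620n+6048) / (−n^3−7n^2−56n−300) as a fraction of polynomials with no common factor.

(3n^3−63n^2+438n−1008)/(n^2+n+50)

By polynomial division,
  −3n^4+45n^3−60n^2−1620n+6048 = (3n−66)(−n^3−7n^2−56n−300) + (−354n^2−4416n−13752)
  −n^3−7n^2−56n−300 = ((1/354)n−323/20886)(−354n^2−4416n−13752) + (−(297436/3481)n−1784616/3481)
  −354n^2−4416n−13752 = ((616137/148718)n+1994613/74359)(−(297436/3481)n−1784616/3481) + (0)
Last nonzero remainder: −(297436/3481)n−1784616/3481. Dividing through by −297436/3481 gives the monic gcd n+6.
Cancel n+6 from numerator and denominator to get the reduced form.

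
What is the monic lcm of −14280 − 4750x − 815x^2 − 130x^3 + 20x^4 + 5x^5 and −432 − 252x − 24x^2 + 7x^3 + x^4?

Repeated division with remainder:
  5x^5 + 20x^4 − 130x^3 − 815x^2 − 4750x − 14280 = (5x − 15)(x^4 + 7x^3 − 24x^2 − 252x − 432) + (95x^3 + 85x^2 − 6370x − 20760)
  x^4 + 7x^3 − 24x^2 − 252x − 432 = ((1/95)x + 116/1805)(95x^3 + 85x^2 − 6370x − 20760) + ((13570/361)x^2 + (135700/361)x + 325680/361)
  95x^3 + 85x^2 − 6370x − 20760 = ((6859/2714)x − 62453/2714)((13570/361)x^2 + (135700/361)x + 325680/361) + (0)
Last nonzero remainder: (13570/361)x^2 + (135700/361)x + 325680/361. Dividing through by 13570/361 gives the monic gcd x^2 + 10x + 24.
Then lcm(f, g) = f·g / gcd(f, g); expanding and making the result monic gives the answer.

51408 + 25668x + 2928x^2 + 7x^3 − 157x^4 − 56x^5 + x^6 + x^7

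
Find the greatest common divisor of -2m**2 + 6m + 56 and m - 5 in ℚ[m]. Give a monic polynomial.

1

Euclidean algorithm in ℚ[m]:
  -2m**2 + 6m + 56 = (-2m - 4)(m - 5) + (36)
  m - 5 = ((1/36)m - 5/36)(36) + (0)
The last nonzero remainder is the constant 36, so the polynomials are coprime and gcd = 1.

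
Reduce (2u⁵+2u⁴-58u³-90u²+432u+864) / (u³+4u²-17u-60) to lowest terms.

(2u³+4u²-30u-72)/(u+5)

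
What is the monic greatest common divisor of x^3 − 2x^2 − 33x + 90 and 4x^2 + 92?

1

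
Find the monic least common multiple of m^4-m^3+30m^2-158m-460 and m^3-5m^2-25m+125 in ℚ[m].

m^6-m^5+5m^4-133m^3-1210m^2+3950m+11500

Repeated division with remainder:
  m^4-m^3+30m^2-158m-460 = (m+4)(m^3-5m^2-25m+125) + (75m^2-183m-960)
  m^3-5m^2-25m+125 = ((1/75)m-64/1875)(75m^2-183m-960) + (-(11529/625)m+11529/125)
  75m^2-183m-960 = (-(15625/3843)m-40000/3843)(-(11529/625)m+11529/125) + (0)
Last nonzero remainder: -(11529/625)m+11529/125. Dividing through by -11529/625 gives the monic gcd m-5.
Then lcm(f, g) = f·g / gcd(f, g); expanding and making the result monic gives the answer.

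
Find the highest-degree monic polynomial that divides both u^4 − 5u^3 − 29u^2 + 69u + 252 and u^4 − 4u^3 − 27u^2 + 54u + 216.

u^3 + 2u^2 − 15u − 36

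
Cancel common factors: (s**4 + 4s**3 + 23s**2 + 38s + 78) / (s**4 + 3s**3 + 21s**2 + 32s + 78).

(s**2 + 2s + 13)/(s**2 + s + 13)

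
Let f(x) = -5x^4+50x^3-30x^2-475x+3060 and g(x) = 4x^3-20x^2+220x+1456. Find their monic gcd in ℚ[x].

x+4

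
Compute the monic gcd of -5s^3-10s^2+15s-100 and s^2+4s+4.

1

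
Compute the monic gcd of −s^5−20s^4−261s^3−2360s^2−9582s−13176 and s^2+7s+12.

By polynomial division,
  −s^5−20s^4−261s^3−2360s^2−9582s−13176 = (−s^3−13s^2−158s−1098)(s^2+7s+12) + (0)
The last nonzero remainder s^2+7s+12 is already monic.

s^2+7s+12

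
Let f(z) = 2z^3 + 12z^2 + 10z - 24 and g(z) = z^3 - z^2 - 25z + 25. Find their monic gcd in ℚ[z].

z - 1

By polynomial division,
  2z^3 + 12z^2 + 10z - 24 = (2)(z^3 - z^2 - 25z + 25) + (14z^2 + 60z - 74)
  z^3 - z^2 - 25z + 25 = ((1/14)z - 37/98)(14z^2 + 60z - 74) + ((144/49)z - 144/49)
  14z^2 + 60z - 74 = ((343/72)z + 1813/72)((144/49)z - 144/49) + (0)
Last nonzero remainder: (144/49)z - 144/49. Dividing through by 144/49 gives the monic gcd z - 1.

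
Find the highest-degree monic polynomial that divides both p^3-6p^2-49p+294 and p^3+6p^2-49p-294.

Euclidean algorithm in ℚ[p]:
  p^3-6p^2-49p+294 = (p^3+6p^2-49p-294) + (-12p^2+588)
  p^3+6p^2-49p-294 = (-(1/12)p-1/2)(-12p^2+588) + (0)
Last nonzero remainder: -12p^2+588. Dividing through by -12 gives the monic gcd p^2-49.

p^2-49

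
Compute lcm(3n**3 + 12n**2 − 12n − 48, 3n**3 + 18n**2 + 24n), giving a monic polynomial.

n**4 + 4n**3 − 4n**2 − 16n

Repeated division with remainder:
  3n**3 + 12n**2 − 12n − 48 = (3n**3 + 18n**2 + 24n) + (−6n**2 − 36n − 48)
  3n**3 + 18n**2 + 24n = (−(1/2)n)(−6n**2 − 36n − 48) + (0)
Last nonzero remainder: −6n**2 − 36n − 48. Dividing through by −6 gives the monic gcd n**2 + 6n + 8.
Then lcm(f, g) = f·g / gcd(f, g); expanding and making the result monic gives the answer.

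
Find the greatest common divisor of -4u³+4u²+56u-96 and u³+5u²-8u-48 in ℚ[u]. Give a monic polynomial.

u²+u-12

Apply the Euclidean algorithm:
  -4u³+4u²+56u-96 = (-4)(u³+5u²-8u-48) + (24u²+24u-288)
  u³+5u²-8u-48 = ((1/24)u+1/6)(24u²+24u-288) + (0)
Last nonzero remainder: 24u²+24u-288. Dividing through by 24 gives the monic gcd u²+u-12.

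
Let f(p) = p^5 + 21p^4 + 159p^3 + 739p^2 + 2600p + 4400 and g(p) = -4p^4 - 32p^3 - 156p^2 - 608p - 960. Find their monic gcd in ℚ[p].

p^3 + 5p^2 + 24p + 80

Euclidean algorithm in ℚ[p]:
  p^5 + 21p^4 + 159p^3 + 739p^2 + 2600p + 4400 = (-(1/4)p - 13/4)(-4p^4 - 32p^3 - 156p^2 - 608p - 960) + (16p^3 + 80p^2 + 384p + 1280)
  -4p^4 - 32p^3 - 156p^2 - 608p - 960 = (-(1/4)p - 3/4)(16p^3 + 80p^2 + 384p + 1280) + (0)
Last nonzero remainder: 16p^3 + 80p^2 + 384p + 1280. Dividing through by 16 gives the monic gcd p^3 + 5p^2 + 24p + 80.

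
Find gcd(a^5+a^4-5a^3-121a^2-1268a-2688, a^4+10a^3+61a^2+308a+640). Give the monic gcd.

a^3+5a^2+36a+128

Repeated division with remainder:
  a^5+a^4-5a^3-121a^2-1268a-2688 = (a-9)(a^4+10a^3+61a^2+308a+640) + (24a^3+120a^2+864a+3072)
  a^4+10a^3+61a^2+308a+640 = ((1/24)a+5/24)(24a^3+120a^2+864a+3072) + (0)
Last nonzero remainder: 24a^3+120a^2+864a+3072. Dividing through by 24 gives the monic gcd a^3+5a^2+36a+128.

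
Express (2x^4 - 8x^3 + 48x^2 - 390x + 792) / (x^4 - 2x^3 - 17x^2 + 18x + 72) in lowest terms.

Repeated division with remainder:
  2x^4 - 8x^3 + 48x^2 - 390x + 792 = (2)(x^4 - 2x^3 - 17x^2 + 18x + 72) + (-4x^3 + 82x^2 - 426x + 648)
  x^4 - 2x^3 - 17x^2 + 18x + 72 = (-(1/4)x - 37/8)(-4x^3 + 82x^2 - 426x + 648) + ((1023/4)x^2 - (7161/4)x + 3069)
  -4x^3 + 82x^2 - 426x + 648 = (-(16/1023)x + 72/341)((1023/4)x^2 - (7161/4)x + 3069) + (0)
Last nonzero remainder: (1023/4)x^2 - (7161/4)x + 3069. Dividing through by 1023/4 gives the monic gcd x^2 - 7x + 12.
Cancel x^2 - 7x + 12 from numerator and denominator to get the reduced form.

(2x^2 + 6x + 66)/(x^2 + 5x + 6)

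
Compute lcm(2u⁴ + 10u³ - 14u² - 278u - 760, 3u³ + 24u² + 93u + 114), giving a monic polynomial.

Repeated division with remainder:
  2u⁴ + 10u³ - 14u² - 278u - 760 = ((2/3)u - 2)(3u³ + 24u² + 93u + 114) + (-28u² - 168u - 532)
  3u³ + 24u² + 93u + 114 = (-(3/28)u - 3/14)(-28u² - 168u - 532) + (0)
Last nonzero remainder: -28u² - 168u - 532. Dividing through by -28 gives the monic gcd u² + 6u + 19.
Then lcm(f, g) = f·g / gcd(f, g); expanding and making the result monic gives the answer.

u⁵ + 7u⁴ + 3u³ - 153u² - 658u - 760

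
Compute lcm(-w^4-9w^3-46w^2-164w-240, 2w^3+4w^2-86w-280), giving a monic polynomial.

w^6+7w^5-7w^4-243w^3-1698w^2-6220w-8400

Repeated division with remainder:
  -w^4-9w^3-46w^2-164w-240 = (-(1/2)w-7/2)(2w^3+4w^2-86w-280) + (-75w^2-605w-1220)
  2w^3+4w^2-86w-280 = (-(2/75)w+182/1125)(-75w^2-605w-1220) + (-(4648/225)w-18592/225)
  -75w^2-605w-1220 = ((16875/4648)w+68625/4648)(-(4648/225)w-18592/225) + (0)
Last nonzero remainder: -(4648/225)w-18592/225. Dividing through by -4648/225 gives the monic gcd w+4.
Then lcm(f, g) = f·g / gcd(f, g); expanding and making the result monic gives the answer.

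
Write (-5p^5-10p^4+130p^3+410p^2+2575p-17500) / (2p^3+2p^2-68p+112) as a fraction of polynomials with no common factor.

(-5p^3+5p^2-25p+625)/(2p-4)

Euclidean algorithm in ℚ[p]:
  -5p^5-10p^4+130p^3+410p^2+2575p-17500 = (-(5/2)p^2-(5/2)p-35/2)(2p^3+2p^2-68p+112) + (555p^2+1665p-15540)
  2p^3+2p^2-68p+112 = ((2/555)p-4/555)(555p^2+1665p-15540) + (0)
Last nonzero remainder: 555p^2+1665p-15540. Dividing through by 555 gives the monic gcd p^2+3p-28.
Cancel p^2+3p-28 from numerator and denominator to get the reduced form.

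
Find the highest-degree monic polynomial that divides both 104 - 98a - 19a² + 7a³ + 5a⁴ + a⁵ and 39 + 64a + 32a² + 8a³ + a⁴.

13 + 4a + a²

Repeated division with remainder:
  a⁵ + 5a⁴ + 7a³ - 19a² - 98a + 104 = (a - 3)(a⁴ + 8a³ + 32a² + 64a + 39) + (-a³ + 13a² + 55a + 221)
  a⁴ + 8a³ + 32a² + 64a + 39 = (-a - 21)(-a³ + 13a² + 55a + 221) + (360a² + 1440a + 4680)
  -a³ + 13a² + 55a + 221 = (-(1/360)a + 17/360)(360a² + 1440a + 4680) + (0)
Last nonzero remainder: 360a² + 1440a + 4680. Dividing through by 360 gives the monic gcd a² + 4a + 13.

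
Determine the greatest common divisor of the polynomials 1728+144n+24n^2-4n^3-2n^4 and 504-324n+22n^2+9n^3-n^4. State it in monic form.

-36+n^2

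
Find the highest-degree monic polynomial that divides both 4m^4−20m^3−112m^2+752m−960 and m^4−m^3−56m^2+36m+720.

m^2+m−30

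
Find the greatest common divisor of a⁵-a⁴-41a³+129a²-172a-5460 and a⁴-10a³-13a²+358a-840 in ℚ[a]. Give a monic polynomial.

By polynomial division,
  a⁵-a⁴-41a³+129a²-172a-5460 = (a+9)(a⁴-10a³-13a²+358a-840) + (62a³-112a²-2554a+2100)
  a⁴-10a³-13a²+358a-840 = ((1/62)a-127/961)(62a³-112a²-2554a+2100) + ((12870/961)a²-(12870/961)a-540540/961)
  62a³-112a²-2554a+2100 = ((29791/6435)a-4805/1287)((12870/961)a²-(12870/961)a-540540/961) + (0)
Last nonzero remainder: (12870/961)a²-(12870/961)a-540540/961. Dividing through by 12870/961 gives the monic gcd a²-a-42.

a²-a-42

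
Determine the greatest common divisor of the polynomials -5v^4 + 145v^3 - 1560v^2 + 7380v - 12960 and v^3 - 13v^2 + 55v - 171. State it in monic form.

v - 9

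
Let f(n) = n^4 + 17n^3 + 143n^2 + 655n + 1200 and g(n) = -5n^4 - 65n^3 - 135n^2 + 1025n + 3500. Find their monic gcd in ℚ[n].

Euclidean algorithm in ℚ[n]:
  n^4 + 17n^3 + 143n^2 + 655n + 1200 = (-1/5)(-5n^4 - 65n^3 - 135n^2 + 1025n + 3500) + (4n^3 + 116n^2 + 860n + 1900)
  -5n^4 - 65n^3 - 135n^2 + 1025n + 3500 = (-(5/4)n + 20)(4n^3 + 116n^2 + 860n + 1900) + (-1380n^2 - 13800n - 34500)
  4n^3 + 116n^2 + 860n + 1900 = (-(1/345)n - 19/345)(-1380n^2 - 13800n - 34500) + (0)
Last nonzero remainder: -1380n^2 - 13800n - 34500. Dividing through by -1380 gives the monic gcd n^2 + 10n + 25.

n^2 + 10n + 25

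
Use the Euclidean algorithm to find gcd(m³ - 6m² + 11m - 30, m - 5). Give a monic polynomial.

Repeated division with remainder:
  m³ - 6m² + 11m - 30 = (m² - m + 6)(m - 5) + (0)
The last nonzero remainder m - 5 is already monic.

m - 5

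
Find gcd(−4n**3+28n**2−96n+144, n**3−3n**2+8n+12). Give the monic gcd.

By polynomial division,
  −4n**3+28n**2−96n+144 = (−4)(n**3−3n**2+8n+12) + (16n**2−64n+192)
  n**3−3n**2+8n+12 = ((1/16)n+1/16)(16n**2−64n+192) + (0)
Last nonzero remainder: 16n**2−64n+192. Dividing through by 16 gives the monic gcd n**2−4n+12.

n**2−4n+12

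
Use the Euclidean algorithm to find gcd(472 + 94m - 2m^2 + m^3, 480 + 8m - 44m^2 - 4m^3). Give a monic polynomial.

Repeated division with remainder:
  m^3 - 2m^2 + 94m + 472 = (-1/4)(-4m^3 - 44m^2 + 8m + 480) + (-13m^2 + 96m + 592)
  -4m^3 - 44m^2 + 8m + 480 = ((4/13)m + 956/169)(-13m^2 + 96m + 592) + (-(121208/169)m - 484832/169)
  -13m^2 + 96m + 592 = ((2197/121208)m - 6253/30302)(-(121208/169)m - 484832/169) + (0)
Last nonzero remainder: -(121208/169)m - 484832/169. Dividing through by -121208/169 gives the monic gcd m + 4.

4 + m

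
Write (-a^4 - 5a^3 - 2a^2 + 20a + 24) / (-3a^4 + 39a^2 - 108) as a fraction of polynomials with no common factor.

Repeated division with remainder:
  -a^4 - 5a^3 - 2a^2 + 20a + 24 = (1/3)(-3a^4 + 39a^2 - 108) + (-5a^3 - 15a^2 + 20a + 60)
  -3a^4 + 39a^2 - 108 = ((3/5)a - 9/5)(-5a^3 - 15a^2 + 20a + 60) + (0)
Last nonzero remainder: -5a^3 - 15a^2 + 20a + 60. Dividing through by -5 gives the monic gcd a^3 + 3a^2 - 4a - 12.
Cancel a^3 + 3a^2 - 4a - 12 from numerator and denominator to get the reduced form.

(a + 2)/(3a - 9)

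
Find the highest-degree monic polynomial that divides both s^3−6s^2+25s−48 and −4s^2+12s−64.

Euclidean algorithm in ℚ[s]:
  s^3−6s^2+25s−48 = (−(1/4)s+3/4)(−4s^2+12s−64) + (0)
Last nonzero remainder: −4s^2+12s−64. Dividing through by −4 gives the monic gcd s^2−3s+16.

s^2−3s+16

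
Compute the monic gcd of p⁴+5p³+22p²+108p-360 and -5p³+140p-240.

p²+4p-12

Repeated division with remainder:
  p⁴+5p³+22p²+108p-360 = (-(1/5)p-1)(-5p³+140p-240) + (50p²+200p-600)
  -5p³+140p-240 = (-(1/10)p+2/5)(50p²+200p-600) + (0)
Last nonzero remainder: 50p²+200p-600. Dividing through by 50 gives the monic gcd p²+4p-12.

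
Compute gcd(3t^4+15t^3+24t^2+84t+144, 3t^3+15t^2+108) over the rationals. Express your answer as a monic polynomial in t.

By polynomial division,
  3t^4+15t^3+24t^2+84t+144 = (t)(3t^3+15t^2+108) + (24t^2-24t+144)
  3t^3+15t^2+108 = ((1/8)t+3/4)(24t^2-24t+144) + (0)
Last nonzero remainder: 24t^2-24t+144. Dividing through by 24 gives the monic gcd t^2-t+6.

t^2-t+6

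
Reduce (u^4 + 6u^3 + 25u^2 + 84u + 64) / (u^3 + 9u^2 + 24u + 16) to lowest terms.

(u^2 + u + 16)/(u + 4)

By polynomial division,
  u^4 + 6u^3 + 25u^2 + 84u + 64 = (u − 3)(u^3 + 9u^2 + 24u + 16) + (28u^2 + 140u + 112)
  u^3 + 9u^2 + 24u + 16 = ((1/28)u + 1/7)(28u^2 + 140u + 112) + (0)
Last nonzero remainder: 28u^2 + 140u + 112. Dividing through by 28 gives the monic gcd u^2 + 5u + 4.
Cancel u^2 + 5u + 4 from numerator and denominator to get the reduced form.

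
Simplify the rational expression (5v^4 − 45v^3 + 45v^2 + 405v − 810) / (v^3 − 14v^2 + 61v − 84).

(5v^3 − 30v^2 − 45v + 270)/(v^2 − 11v + 28)

By polynomial division,
  5v^4 − 45v^3 + 45v^2 + 405v − 810 = (5v + 25)(v^3 − 14v^2 + 61v − 84) + (90v^2 − 700v + 1290)
  v^3 − 14v^2 + 61v − 84 = ((1/90)v − 28/405)(90v^2 − 700v + 1290) + (−(140/81)v + 140/27)
  90v^2 − 700v + 1290 = (−(729/14)v + 3483/14)(−(140/81)v + 140/27) + (0)
Last nonzero remainder: −(140/81)v + 140/27. Dividing through by −140/81 gives the monic gcd v − 3.
Cancel v − 3 from numerator and denominator to get the reduced form.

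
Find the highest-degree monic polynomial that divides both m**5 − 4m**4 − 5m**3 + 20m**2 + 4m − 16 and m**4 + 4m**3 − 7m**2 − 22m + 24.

m**2 − 3m + 2

Repeated division with remainder:
  m**5 − 4m**4 − 5m**3 + 20m**2 + 4m − 16 = (m − 8)(m**4 + 4m**3 − 7m**2 − 22m + 24) + (34m**3 − 14m**2 − 196m + 176)
  m**4 + 4m**3 − 7m**2 − 22m + 24 = ((1/34)m + 75/578)(34m**3 − 14m**2 − 196m + 176) + ((168/289)m**2 − (504/289)m + 336/289)
  34m**3 − 14m**2 − 196m + 176 = ((4913/84)m + 3179/21)((168/289)m**2 − (504/289)m + 336/289) + (0)
Last nonzero remainder: (168/289)m**2 − (504/289)m + 336/289. Dividing through by 168/289 gives the monic gcd m**2 − 3m + 2.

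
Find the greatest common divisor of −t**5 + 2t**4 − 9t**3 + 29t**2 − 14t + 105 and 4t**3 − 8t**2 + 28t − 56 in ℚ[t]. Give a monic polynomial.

t**2 + 7

By polynomial division,
  −t**5 + 2t**4 − 9t**3 + 29t**2 − 14t + 105 = (−(1/4)t**2 − 1/2)(4t**3 − 8t**2 + 28t − 56) + (11t**2 + 77)
  4t**3 − 8t**2 + 28t − 56 = ((4/11)t − 8/11)(11t**2 + 77) + (0)
Last nonzero remainder: 11t**2 + 77. Dividing through by 11 gives the monic gcd t**2 + 7.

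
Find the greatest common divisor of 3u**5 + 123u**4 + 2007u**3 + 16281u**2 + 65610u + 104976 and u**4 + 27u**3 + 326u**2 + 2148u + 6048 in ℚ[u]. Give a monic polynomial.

u**2 + 17u + 72

Repeated division with remainder:
  3u**5 + 123u**4 + 2007u**3 + 16281u**2 + 65610u + 104976 = (3u + 42)(u**4 + 27u**3 + 326u**2 + 2148u + 6048) + (-105u**3 - 3855u**2 - 42750u - 149040)
  u**4 + 27u**3 + 326u**2 + 2148u + 6048 = (-(1/105)u + 68/735)(-105u**3 - 3855u**2 - 42750u - 149040) + ((13500/49)u**2 + (229500/49)u + 972000/49)
  -105u**3 - 3855u**2 - 42750u - 149040 = (-(343/900)u - 1127/150)((13500/49)u**2 + (229500/49)u + 972000/49) + (0)
Last nonzero remainder: (13500/49)u**2 + (229500/49)u + 972000/49. Dividing through by 13500/49 gives the monic gcd u**2 + 17u + 72.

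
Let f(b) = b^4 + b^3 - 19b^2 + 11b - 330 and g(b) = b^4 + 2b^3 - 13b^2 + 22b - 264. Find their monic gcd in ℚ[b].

b^3 + 6b^2 + 11b + 66

By polynomial division,
  b^4 + b^3 - 19b^2 + 11b - 330 = (b^4 + 2b^3 - 13b^2 + 22b - 264) + (-b^3 - 6b^2 - 11b - 66)
  b^4 + 2b^3 - 13b^2 + 22b - 264 = (-b + 4)(-b^3 - 6b^2 - 11b - 66) + (0)
Last nonzero remainder: -b^3 - 6b^2 - 11b - 66. Dividing through by -1 gives the monic gcd b^3 + 6b^2 + 11b + 66.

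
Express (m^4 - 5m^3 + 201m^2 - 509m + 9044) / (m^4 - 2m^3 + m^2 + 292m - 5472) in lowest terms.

(m^2 - 2m + 119)/(m^2 + m - 72)

By polynomial division,
  m^4 - 5m^3 + 201m^2 - 509m + 9044 = (m^4 - 2m^3 + m^2 + 292m - 5472) + (-3m^3 + 200m^2 - 801m + 14516)
  m^4 - 2m^3 + m^2 + 292m - 5472 = (-(1/3)m - 194/9)(-3m^3 + 200m^2 - 801m + 14516) + ((36406/9)m^2 - (36406/3)m + 2766856/9)
  -3m^3 + 200m^2 - 801m + 14516 = (-(27/36406)m + 1719/36406)((36406/9)m^2 - (36406/3)m + 2766856/9) + (0)
Last nonzero remainder: (36406/9)m^2 - (36406/3)m + 2766856/9. Dividing through by 36406/9 gives the monic gcd m^2 - 3m + 76.
Cancel m^2 - 3m + 76 from numerator and denominator to get the reduced form.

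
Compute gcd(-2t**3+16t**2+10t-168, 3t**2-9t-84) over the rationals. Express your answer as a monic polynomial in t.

Apply the Euclidean algorithm:
  -2t**3+16t**2+10t-168 = (-(2/3)t+10/3)(3t**2-9t-84) + (-16t+112)
  3t**2-9t-84 = (-(3/16)t-3/4)(-16t+112) + (0)
Last nonzero remainder: -16t+112. Dividing through by -16 gives the monic gcd t-7.

t-7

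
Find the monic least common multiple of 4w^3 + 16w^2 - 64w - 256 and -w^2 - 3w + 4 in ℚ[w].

w^4 + 3w^3 - 20w^2 - 48w + 64

Apply the Euclidean algorithm:
  4w^3 + 16w^2 - 64w - 256 = (-4w - 4)(-w^2 - 3w + 4) + (-60w - 240)
  -w^2 - 3w + 4 = ((1/60)w - 1/60)(-60w - 240) + (0)
Last nonzero remainder: -60w - 240. Dividing through by -60 gives the monic gcd w + 4.
Then lcm(f, g) = f·g / gcd(f, g); expanding and making the result monic gives the answer.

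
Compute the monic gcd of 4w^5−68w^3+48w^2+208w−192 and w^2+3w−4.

w^2+3w−4

Euclidean algorithm in ℚ[w]:
  4w^5−68w^3+48w^2+208w−192 = (4w^3−12w^2−16w+48)(w^2+3w−4) + (0)
The last nonzero remainder w^2+3w−4 is already monic.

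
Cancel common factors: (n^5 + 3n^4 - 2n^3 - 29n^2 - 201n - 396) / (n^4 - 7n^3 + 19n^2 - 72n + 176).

By polynomial division,
  n^5 + 3n^4 - 2n^3 - 29n^2 - 201n - 396 = (n + 10)(n^4 - 7n^3 + 19n^2 - 72n + 176) + (49n^3 - 147n^2 + 343n - 2156)
  n^4 - 7n^3 + 19n^2 - 72n + 176 = ((1/49)n - 4/49)(49n^3 - 147n^2 + 343n - 2156) + (0)
Last nonzero remainder: 49n^3 - 147n^2 + 343n - 2156. Dividing through by 49 gives the monic gcd n^3 - 3n^2 + 7n - 44.
Cancel n^3 - 3n^2 + 7n - 44 from numerator and denominator to get the reduced form.

(n^2 + 6n + 9)/(n - 4)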